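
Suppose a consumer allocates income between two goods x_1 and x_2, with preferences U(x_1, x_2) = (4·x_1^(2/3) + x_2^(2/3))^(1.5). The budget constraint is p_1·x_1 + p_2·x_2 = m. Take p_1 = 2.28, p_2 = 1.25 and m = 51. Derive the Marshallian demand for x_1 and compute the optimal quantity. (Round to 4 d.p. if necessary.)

x_1* = 21.2631

Numerically x_2/x_1 = 0.094819, so x_1* = 51/(2.28 + 1.25·0.094819) = 21.2631.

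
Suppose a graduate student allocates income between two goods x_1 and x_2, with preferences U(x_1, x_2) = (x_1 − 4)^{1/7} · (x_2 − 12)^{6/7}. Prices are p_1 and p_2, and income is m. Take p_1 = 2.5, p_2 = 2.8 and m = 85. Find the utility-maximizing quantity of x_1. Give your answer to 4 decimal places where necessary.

x_1* = 6.3657

MRS = (1/6)·(x_2−12)/(x_1−4). Tangency with p_1/p_2 gives x_2−12 = 6·(p_1/p_2)·(x_1−4).
Substituting into the budget: x_1* = 4 + 1/7·(m − 4·p_1 − 12·p_2)/p_1, and x_2* = 12 + 6/7·(…)/p_2.
Discretionary income = 85 − 4·2.5 − 12·2.8 = 41.4; x_1* = 4 + 1/7·41.4/2.5 = 6.3657.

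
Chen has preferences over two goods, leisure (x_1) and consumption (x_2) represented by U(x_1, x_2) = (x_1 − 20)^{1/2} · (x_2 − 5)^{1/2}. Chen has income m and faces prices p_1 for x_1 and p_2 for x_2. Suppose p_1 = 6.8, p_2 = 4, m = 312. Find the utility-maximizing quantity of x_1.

x_1* = 31.4706

Substituting into the budget: x_1* = 20 + 0.5·(m − 20·p_1 − 5·p_2)/p_1, and x_2* = 5 + 0.5·(…)/p_2.
Discretionary income = 312 − 20·6.8 − 5·4 = 156; x_1* = 20 + 0.5·156/6.8 = 31.4706.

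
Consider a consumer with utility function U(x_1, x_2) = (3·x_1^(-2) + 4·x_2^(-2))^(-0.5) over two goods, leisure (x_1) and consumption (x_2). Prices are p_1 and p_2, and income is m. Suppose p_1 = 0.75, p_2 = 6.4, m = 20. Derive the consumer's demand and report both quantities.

MU_x_1 ∝ 3·x_1^(-3), MU_x_2 ∝ 4·x_2^(-3), so MRS = (3/4)·(x_2/x_1)^(3) = p_1/p_2.
Solve for the ratio: x_2/x_1 = [(4/3)·p_1/p_2]^(1/3).
With the ratio pinned down, the budget gives x_1* = m/(p_1 + p_2·(x_2/x_1)) and x_2* = (x_2/x_1)·x_1*.
Numerically x_2/x_1 = 0.538609, so x_1* = 20/(0.75 + 6.4·0.538609) = 4.7652 and x_2* = 0.538609·4.7652 = 2.5666.

x_1* = 4.7652, x_2* = 2.5666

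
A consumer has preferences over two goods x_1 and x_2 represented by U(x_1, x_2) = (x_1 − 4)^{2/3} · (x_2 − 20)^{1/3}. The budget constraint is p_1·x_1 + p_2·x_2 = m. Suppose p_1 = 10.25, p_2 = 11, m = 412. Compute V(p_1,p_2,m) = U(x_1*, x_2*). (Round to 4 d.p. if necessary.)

V = 7.6137

This is Cobb-Douglas in (x_1−4, x_2−20): tangency gives 2/3·p_2·(x_2−20) = 1/3·p_1·(x_1−4).
Substituting into the budget: x_1* = 4 + 2/3·(m − 4·p_1 − 20·p_2)/p_1, and x_2* = 20 + 1/3·(…)/p_2.
Discretionary income = 412 − 4·10.25 − 20·11 = 151; x_1* = 4 + 2/3·151/10.25 = 13.8211; x_2* = 20 + 1/3·151/11 = 24.5758.
Utility at the optimum: U(13.8211, 24.5758) = 7.6137.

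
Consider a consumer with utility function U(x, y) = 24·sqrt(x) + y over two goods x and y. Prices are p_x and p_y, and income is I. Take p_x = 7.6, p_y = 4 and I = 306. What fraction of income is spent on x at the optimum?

share on x = 0.9907

Thus x* = (12·p_y/p_x)² — independent of I — with the rest of income spent on y.
Plugging in: x* = (12·4/7.6)² = 39.8892, y* = 0.7105.
Expenditure on x: 7.6·39.8892 = 303.1579; share = 0.9907.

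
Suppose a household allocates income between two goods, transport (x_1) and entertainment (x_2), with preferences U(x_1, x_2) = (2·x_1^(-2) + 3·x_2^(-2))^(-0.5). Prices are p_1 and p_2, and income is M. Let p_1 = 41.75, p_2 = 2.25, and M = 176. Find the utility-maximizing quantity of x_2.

Substitute x_2 = (x_2/x_1)·x_1 into the budget: x_1* = M/(p_1 + p_2·(x_2/x_1)).
Numerically x_2/x_1 = 3.030552, so x_1* = 176/(41.75 + 2.25·3.030552) = 3.6237 and x_2* = 3.030552·3.6237 = 10.9819.

x_2* = 10.9819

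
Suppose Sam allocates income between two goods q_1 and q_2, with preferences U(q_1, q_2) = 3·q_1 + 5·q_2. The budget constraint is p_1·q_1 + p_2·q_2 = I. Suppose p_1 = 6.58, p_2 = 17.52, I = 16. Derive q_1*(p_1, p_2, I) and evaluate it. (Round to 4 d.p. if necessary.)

Linear utility — the consumer picks whichever good has higher MU/price: 3/6.58 = 0.4559 vs 5/17.52 = 0.2854.
q_1 gives more utility per dollar, so spend all income on q_1: q_1* = I/p_1, q_2* = 0.
Numerically: q_1* = 2.4316, q_2* = 0.

q_1* = 2.4316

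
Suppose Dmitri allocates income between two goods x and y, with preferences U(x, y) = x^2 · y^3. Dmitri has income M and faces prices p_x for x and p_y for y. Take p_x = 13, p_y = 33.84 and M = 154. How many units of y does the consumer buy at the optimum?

y* = 2.7305

MU_x/MU_y = (2·y)/(3·x); tangency sets this equal to p_x/p_y.
Rearranging, p_y·y = (3/2)·p_x·x. Substituting into the budget gives p_x·x·(1 + (3/2)) = M.
Demand: x*(p_x,p_y,M) = 0.4·M/p_x and y* = 0.6·M/p_y.
At p_x=13, p_y=33.84, M=154: y* = 0.6·154/33.84 = 2.7305.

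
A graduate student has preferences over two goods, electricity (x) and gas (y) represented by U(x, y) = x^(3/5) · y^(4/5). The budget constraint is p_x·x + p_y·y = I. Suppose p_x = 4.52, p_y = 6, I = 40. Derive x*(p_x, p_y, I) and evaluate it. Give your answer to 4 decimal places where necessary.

x* = 3.7927

Demand: x*(p_x,p_y,I) = 3/7·I/p_x and y* = 4/7·I/p_y.
At p_x=4.52, p_y=6, I=40: x* = 3/7·40/4.52 = 3.7927.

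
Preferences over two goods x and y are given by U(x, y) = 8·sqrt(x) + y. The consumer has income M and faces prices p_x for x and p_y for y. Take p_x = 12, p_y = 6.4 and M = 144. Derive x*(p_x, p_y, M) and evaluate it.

x* = 4.5511

Set MRS = p_x/p_y: 4·x^(−1/2) = p_x/p_y.
Solve: √x = 4·p_y/p_x, so x*(p_x,p_y) = (4·p_y/p_x)², and y* = (M − p_x·x*)/p_y.
Plugging in: x* = (4·6.4/12)² = 4.5511.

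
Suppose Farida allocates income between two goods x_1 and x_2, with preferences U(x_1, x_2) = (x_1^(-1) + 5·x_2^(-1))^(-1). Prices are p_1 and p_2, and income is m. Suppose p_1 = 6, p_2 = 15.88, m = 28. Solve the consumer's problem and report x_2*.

x_2* = 1.383

MU_x_1 ∝ x_1^(-2), MU_x_2 ∝ 5·x_2^(-2), so MRS = (1/5)·(x_2/x_1)^(2) = p_1/p_2.
Hence x_2/x_1 = (5·p_1/p_2)^(1/(2)), i.e. raised to the 0.5 power.
Substitute x_2 = (x_2/x_1)·x_1 into the budget: x_1* = m/(p_1 + p_2·(x_2/x_1)).
Numerically x_2/x_1 = 1.37447, so x_1* = 28/(6 + 15.88·1.37447) = 1.0062 and x_2* = 1.37447·1.0062 = 1.383.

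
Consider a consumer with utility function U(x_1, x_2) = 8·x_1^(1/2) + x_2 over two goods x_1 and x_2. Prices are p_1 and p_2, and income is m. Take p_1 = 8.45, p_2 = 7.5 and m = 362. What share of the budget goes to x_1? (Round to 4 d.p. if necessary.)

MU_x_1 = 4/√x_1, MU_x_2 = 1. Tangency: 4/√x_1 = p_1/p_2.
Solve: √x_1 = 4·p_2/p_1, so x_1*(p_1,p_2) = (4·p_2/p_1)², and x_2* = (m − p_1·x_1*)/p_2.
Plugging in: x_1* = (4·7.5/8.45)² = 12.6046, x_2* = 34.0655.
Expenditure on x_1: 8.45·12.6046 = 106.5089; share = 0.2942.

share on x_1 = 0.2942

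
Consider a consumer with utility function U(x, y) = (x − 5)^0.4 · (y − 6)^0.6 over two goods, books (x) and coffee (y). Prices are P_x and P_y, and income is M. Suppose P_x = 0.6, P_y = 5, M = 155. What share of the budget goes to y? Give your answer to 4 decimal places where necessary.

share on y = 0.6658

Discretionary income = 155 − 5·0.6 − 6·5 = 122; x* = 5 + 0.4·122/0.6 = 86.3333; y* = 6 + 0.6·122/5 = 20.64.
Expenditure on y: 5·20.64 = 103.2; share = 0.6658.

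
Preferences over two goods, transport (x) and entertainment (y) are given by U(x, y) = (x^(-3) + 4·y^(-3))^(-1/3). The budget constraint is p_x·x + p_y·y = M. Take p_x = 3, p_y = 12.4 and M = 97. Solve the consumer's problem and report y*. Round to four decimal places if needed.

y* = 6.2886

MU_x ∝ x^(-4), MU_y ∝ 4·y^(-4), so MRS = (1/4)·(y/x)^(4) = p_x/p_y.
Hence y/x = (4·p_x/p_y)^(1/(4)), i.e. raised to the 0.25 power.
Substitute y = (y/x)·x into the budget: x* = M/(p_x + p_y·(y/x)).
Numerically y/x = 0.991836, so x* = 97/(3 + 12.4·0.991836) = 6.3404 and y* = 0.991836·6.3404 = 6.2886.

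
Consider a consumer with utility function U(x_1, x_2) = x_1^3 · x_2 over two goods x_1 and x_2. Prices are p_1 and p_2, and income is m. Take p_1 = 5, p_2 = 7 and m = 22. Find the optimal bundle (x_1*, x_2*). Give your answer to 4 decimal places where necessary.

x_1* = 3.3, x_2* = 0.7857

MU_x_1/MU_x_2 = (3·x_2)/(x_1); tangency sets this equal to p_1/p_2.
So 3·p_2·x_2 = p_1·x_1; combined with the budget, a share 0.75 of income goes to x_1.
Demand: x_1*(p_1,p_2,m) = 0.75·m/p_1 and x_2* = 0.25·m/p_2.
At p_1=5, p_2=7, m=22: x_1* = 0.75·22/5 = 3.3, x_2* = 0.7857.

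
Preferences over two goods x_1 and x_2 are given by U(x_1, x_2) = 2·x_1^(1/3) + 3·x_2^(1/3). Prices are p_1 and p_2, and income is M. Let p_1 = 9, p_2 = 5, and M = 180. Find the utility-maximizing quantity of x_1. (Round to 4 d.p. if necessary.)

x_1* = 5.7724

MU_x_1 ∝ 2·x_1^(-2/3), MU_x_2 ∝ 3·x_2^(-2/3), so MRS = (2/3)·(x_2/x_1)^(2/3) = p_1/p_2.
Solve for the ratio: x_2/x_1 = [(3/2)·p_1/p_2]^(1.5).
With the ratio pinned down, the budget gives x_1* = M/(p_1 + p_2·(x_2/x_1)) and x_2* = (x_2/x_1)·x_1*.
Numerically x_2/x_1 = 4.436553, so x_1* = 180/(9 + 5·4.436553) = 5.7724.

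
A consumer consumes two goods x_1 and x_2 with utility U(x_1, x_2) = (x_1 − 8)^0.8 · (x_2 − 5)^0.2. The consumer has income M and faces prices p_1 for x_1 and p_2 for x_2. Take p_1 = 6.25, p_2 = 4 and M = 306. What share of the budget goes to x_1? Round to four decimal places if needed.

MRS = 4·(x_2−5)/(x_1−8). Tangency with p_1/p_2 gives x_2−5 = (1/4)·(p_1/p_2)·(x_1−8).
After buying the subsistence bundle (8, 5), a share 0.8 of the remaining income goes to x_1: x_1* = 8 + 0.8·(M − 8p_1 − 5p_2)/p_1.
Discretionary income = 306 − 8·6.25 − 5·4 = 236; x_1* = 8 + 0.8·236/6.25 = 38.208; x_2* = 5 + 0.2·236/4 = 16.8.
Expenditure on x_1: 6.25·38.208 = 238.8; share = 0.7804.

share on x_1 = 0.7804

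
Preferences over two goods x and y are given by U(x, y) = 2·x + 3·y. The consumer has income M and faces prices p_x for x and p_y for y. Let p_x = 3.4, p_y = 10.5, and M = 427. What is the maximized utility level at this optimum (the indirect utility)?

V = 251.1765

Linear utility — the consumer picks whichever good has higher MU/price: 2/3.4 = 0.5882 vs 3/10.5 = 0.2857.
x gives more utility per dollar, so spend all income on x: x* = M/p_x, y* = 0.
Numerically: x* = 125.5882, y* = 0.
Utility at the optimum: U(125.5882, 0) = 251.1765.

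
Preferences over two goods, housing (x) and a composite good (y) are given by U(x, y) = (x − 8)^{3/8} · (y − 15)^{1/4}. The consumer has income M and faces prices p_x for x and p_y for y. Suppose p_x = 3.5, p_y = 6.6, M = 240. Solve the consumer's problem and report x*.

x* = 27.3714

This is Cobb-Douglas in (x−8, y−15): tangency gives 0.375·p_y·(y−15) = 0.25·p_x·(x−8).
After buying the subsistence bundle (8, 15), a share 0.6 of the remaining income goes to x: x* = 8 + 0.6·(M − 8p_x − 15p_y)/p_x.
Discretionary income = 240 − 8·3.5 − 15·6.6 = 113; x* = 8 + 0.6·113/3.5 = 27.3714.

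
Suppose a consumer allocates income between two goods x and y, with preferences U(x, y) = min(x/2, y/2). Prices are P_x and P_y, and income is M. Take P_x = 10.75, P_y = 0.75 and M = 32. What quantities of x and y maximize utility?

Leontief preferences: the optimum is at the kink where x/2 = y/2, i.e. y = x.
Budget: P_x·x + P_y·x = M, so (2·P_x + 2·P_y)·x = 2·M.
Demand: x*(P_x,P_y,M) = 2·M/(2·P_x + 2·P_y), y* = 2·M/(2·P_x + 2·P_y).
Here 2·10.75 + 2·0.75 = 23, giving x* = 2.7826 and y* = 2.7826.

x* = 2.7826, y* = 2.7826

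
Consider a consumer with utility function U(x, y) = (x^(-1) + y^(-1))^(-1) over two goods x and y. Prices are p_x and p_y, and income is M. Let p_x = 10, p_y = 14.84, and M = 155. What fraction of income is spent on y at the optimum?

share on y = 0.5492

MU_x ∝ x^(-2), MU_y ∝ y^(-2), so MRS = (y/x)^(2) = p_x/p_y.
Hence y/x = (p_x/p_y)^(1/(2)), i.e. raised to the 0.5 power.
Substitute y = (y/x)·x into the budget: x* = M/(p_x + p_y·(y/x)).
Numerically y/x = 0.820886, so x* = 155/(10 + 14.84·0.820886) = 6.9877 and y* = 0.820886·6.9877 = 5.7361.
Expenditure on y: 14.84·5.7361 = 85.1234; share = 0.5492.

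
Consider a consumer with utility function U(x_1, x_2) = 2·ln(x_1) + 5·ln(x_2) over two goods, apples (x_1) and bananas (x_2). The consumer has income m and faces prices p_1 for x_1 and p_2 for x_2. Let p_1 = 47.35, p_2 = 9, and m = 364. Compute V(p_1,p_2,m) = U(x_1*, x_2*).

V = 18.3909

The MRS is (2/5)·x_2/x_1. Set MRS = p_1/p_2.
So 2·p_2·x_2 = 5·p_1·x_1; combined with the budget, a share 2/7 of income goes to x_1.
Demand: x_1*(p_1,p_2,m) = 2/7·m/p_1 and x_2* = 5/7·m/p_2.
At p_1=47.35, p_2=9, m=364: x_1* = 2/7·364/47.35 = 2.1964, x_2* = 28.8889.
Utility at the optimum: U(2.1964, 28.8889) = 18.3909.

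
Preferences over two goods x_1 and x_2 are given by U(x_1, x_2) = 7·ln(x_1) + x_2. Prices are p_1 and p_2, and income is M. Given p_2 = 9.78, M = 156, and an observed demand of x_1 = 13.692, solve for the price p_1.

Set MRS = p_1/p_2: (7/x_1)/1 = p_1/p_2.
So x_1*(p_1,p_2) = 7·p_2/p_1, independent of income; and x_2* = (M − 7·p_2)/p_2.
Set x_1* = 13.692 in the demand function and solve for p_1: p_1 = 5.

p_1 = 5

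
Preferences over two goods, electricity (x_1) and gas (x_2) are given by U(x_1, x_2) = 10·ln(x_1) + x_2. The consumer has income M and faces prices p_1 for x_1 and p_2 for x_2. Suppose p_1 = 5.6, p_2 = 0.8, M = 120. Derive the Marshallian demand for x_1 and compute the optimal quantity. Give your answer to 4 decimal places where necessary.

x_1* = 1.4286

So x_1*(p_1,p_2) = 10·p_2/p_1, independent of income; and x_2* = (M − 10·p_2)/p_2.
At the given prices: x_1* = 10·0.8/5.6 = 1.4286.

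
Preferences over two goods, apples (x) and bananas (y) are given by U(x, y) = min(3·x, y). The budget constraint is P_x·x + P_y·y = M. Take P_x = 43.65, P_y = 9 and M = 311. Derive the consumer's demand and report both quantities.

x* = 4.402, y* = 13.2059

Leontief preferences: the optimum is at the kink where x/1 = y/3, i.e. y = 3·x.
Budget: P_x·x + P_y·3·x = M, so (P_x + 3·P_y)·x = M.
Demand: x*(P_x,P_y,M) = M/(P_x + 3·P_y), y* = 3·M/(P_x + 3·P_y).
Here 43.65 + 3·9 = 70.65, giving x* = 4.402 and y* = 13.2059.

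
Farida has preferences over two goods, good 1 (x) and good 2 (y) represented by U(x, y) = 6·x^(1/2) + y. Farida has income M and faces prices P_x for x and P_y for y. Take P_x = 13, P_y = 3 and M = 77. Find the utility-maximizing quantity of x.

MU_x = 3/√x, MU_y = 1. Tangency: 3/√x = P_x/P_y.
Solve: √x = 3·P_y/P_x, so x*(P_x,P_y) = (3·P_y/P_x)², and y* = (M − P_x·x*)/P_y.
Plugging in: x* = (3·3/13)² = 0.4793.

x* = 0.4793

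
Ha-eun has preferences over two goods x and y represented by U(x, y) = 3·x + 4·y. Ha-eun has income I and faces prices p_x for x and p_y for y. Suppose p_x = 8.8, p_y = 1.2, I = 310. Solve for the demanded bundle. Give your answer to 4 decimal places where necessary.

y gives more utility per dollar, so spend all income on y: y* = I/p_y, x* = 0.
Numerically: x* = 0, y* = 258.3333.

x* = 0, y* = 258.3333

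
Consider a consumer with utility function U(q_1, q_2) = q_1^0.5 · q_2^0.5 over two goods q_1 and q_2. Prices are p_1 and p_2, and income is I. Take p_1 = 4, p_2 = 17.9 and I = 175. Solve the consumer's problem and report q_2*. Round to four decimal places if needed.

Tangency: MRS = q_2/q_1 = p_1/p_2.
So 0.5·p_2·q_2 = 0.5·p_1·q_1; combined with the budget, a share 0.5 of income goes to q_1.
Demand: q_1*(p_1,p_2,I) = 0.5·I/p_1 and q_2* = 0.5·I/p_2.
At p_1=4, p_2=17.9, I=175: q_2* = 0.5·175/17.9 = 4.8883.

q_2* = 4.8883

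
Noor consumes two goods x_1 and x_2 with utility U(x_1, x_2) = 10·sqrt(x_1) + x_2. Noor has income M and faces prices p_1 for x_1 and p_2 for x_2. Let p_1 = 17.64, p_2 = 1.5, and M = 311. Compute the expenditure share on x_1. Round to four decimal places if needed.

share on x_1 = 0.0103

Set MRS = p_1/p_2: 5·x_1^(−1/2) = p_1/p_2.
Solve: √x_1 = 5·p_2/p_1, so x_1*(p_1,p_2) = (5·p_2/p_1)², and x_2* = (M − p_1·x_1*)/p_2.
Plugging in: x_1* = (5·1.5/17.64)² = 0.1808, x_2* = 205.2075.
Expenditure on x_1: 17.64·0.1808 = 3.1888; share = 0.0103.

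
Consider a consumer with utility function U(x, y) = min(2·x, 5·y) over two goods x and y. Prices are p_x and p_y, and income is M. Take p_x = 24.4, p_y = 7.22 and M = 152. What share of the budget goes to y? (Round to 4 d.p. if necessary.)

With perfect complements, no substitution: consume in ratio x:y = 5:2.
Budget: p_x·x + p_y·(2/5)·x = M, so (5·p_x + 2·p_y)·x = 5·M.
Demand: x*(p_x,p_y,M) = 5·M/(5·p_x + 2·p_y), y* = 2·M/(5·p_x + 2·p_y).
Here 5·24.4 + 2·7.22 = 136.44, giving x* = 5.5702 and y* = 2.2281.
Expenditure on y: 7.22·2.2281 = 16.0868; share = 0.1058.

share on y = 0.1058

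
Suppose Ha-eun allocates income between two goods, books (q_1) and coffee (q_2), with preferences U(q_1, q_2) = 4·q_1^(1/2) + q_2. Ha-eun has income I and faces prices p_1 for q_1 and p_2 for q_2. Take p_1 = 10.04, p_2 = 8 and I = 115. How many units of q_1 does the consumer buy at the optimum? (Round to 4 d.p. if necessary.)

q_1* = 2.5396

Set MRS = p_1/p_2: 2·q_1^(−1/2) = p_1/p_2.
Solve: √q_1 = 2·p_2/p_1, so q_1*(p_1,p_2) = (2·p_2/p_1)², and q_2* = (I − p_1·q_1*)/p_2.
Plugging in: q_1* = (2·8/10.04)² = 2.5396.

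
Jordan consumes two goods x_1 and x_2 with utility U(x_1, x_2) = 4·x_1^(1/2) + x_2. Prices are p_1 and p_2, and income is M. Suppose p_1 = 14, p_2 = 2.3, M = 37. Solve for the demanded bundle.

x_1* = 0.108, x_2* = 15.4298

Utility is quasi-linear in x_2; the FOC for x_1 is 2/√x_1 = p_1/p_2.
Thus x_1* = (2·p_2/p_1)² — independent of M — with the rest of income spent on x_2.
Plugging in: x_1* = (2·2.3/14)² = 0.108, x_2* = 15.4298.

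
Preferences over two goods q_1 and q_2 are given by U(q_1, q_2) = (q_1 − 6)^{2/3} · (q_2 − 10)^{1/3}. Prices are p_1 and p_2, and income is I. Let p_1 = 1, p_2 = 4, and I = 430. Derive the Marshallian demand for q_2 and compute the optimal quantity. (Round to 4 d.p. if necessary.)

q_2* = 42

Substituting into the budget: q_1* = 6 + 2/3·(I − 6·p_1 − 10·p_2)/p_1, and q_2* = 10 + 1/3·(…)/p_2.
Discretionary income = 430 − 6·1 − 10·4 = 384; q_2* = 10 + 1/3·384/4 = 42.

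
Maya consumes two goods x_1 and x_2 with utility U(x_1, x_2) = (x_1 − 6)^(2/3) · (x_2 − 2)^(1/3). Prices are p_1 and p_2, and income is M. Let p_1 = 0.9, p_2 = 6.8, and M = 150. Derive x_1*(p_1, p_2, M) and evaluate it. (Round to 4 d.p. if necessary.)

This is Cobb-Douglas in (x_1−6, x_2−2): tangency gives 2/3·p_2·(x_2−2) = 1/3·p_1·(x_1−6).
Substituting into the budget: x_1* = 6 + 2/3·(M − 6·p_1 − 2·p_2)/p_1, and x_2* = 2 + 1/3·(…)/p_2.
Discretionary income = 150 − 6·0.9 − 2·6.8 = 131; x_1* = 6 + 2/3·131/0.9 = 103.037.

x_1* = 103.037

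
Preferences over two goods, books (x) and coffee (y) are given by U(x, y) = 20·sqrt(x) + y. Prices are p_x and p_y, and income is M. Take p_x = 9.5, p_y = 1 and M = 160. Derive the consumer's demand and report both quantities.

x* = 1.108, y* = 149.4737

Plugging in: x* = (10·1/9.5)² = 1.108, y* = 149.4737.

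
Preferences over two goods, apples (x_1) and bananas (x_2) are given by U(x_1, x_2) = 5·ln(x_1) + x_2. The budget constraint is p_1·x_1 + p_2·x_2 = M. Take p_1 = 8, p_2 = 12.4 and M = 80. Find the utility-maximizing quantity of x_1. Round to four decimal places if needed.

Set MRS = p_1/p_2: (5/x_1)/1 = p_1/p_2.
So x_1*(p_1,p_2) = 5·p_2/p_1, independent of income; and x_2* = (M − 5·p_2)/p_2.
At the given prices: x_1* = 5·12.4/8 = 7.75.

x_1* = 7.75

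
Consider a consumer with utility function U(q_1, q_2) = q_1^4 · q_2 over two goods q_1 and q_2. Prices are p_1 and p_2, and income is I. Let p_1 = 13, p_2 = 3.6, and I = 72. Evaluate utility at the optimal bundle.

V = 1541.6171

The MRS is 4·q_2/q_1. Set MRS = p_1/p_2.
So 4·p_2·q_2 = p_1·q_1; combined with the budget, a share 0.8 of income goes to q_1.
Demand: q_1*(p_1,p_2,I) = 0.8·I/p_1 and q_2* = 0.2·I/p_2.
At p_1=13, p_2=3.6, I=72: q_1* = 0.8·72/13 = 4.4308, q_2* = 4.
Utility at the optimum: U(4.4308, 4) = 1541.6171.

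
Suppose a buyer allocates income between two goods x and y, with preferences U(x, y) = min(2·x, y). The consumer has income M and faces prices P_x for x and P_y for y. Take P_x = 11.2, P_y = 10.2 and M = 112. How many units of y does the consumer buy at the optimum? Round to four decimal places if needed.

With perfect complements, no substitution: consume in ratio x:y = 1:2.
Budget: P_x·x + P_y·2·x = M, so (P_x + 2·P_y)·x = M.
Demand: x*(P_x,P_y,M) = M/(P_x + 2·P_y), y* = 2·M/(P_x + 2·P_y).
Here 11.2 + 2·10.2 = 31.6, giving y* = 7.0886.

y* = 7.0886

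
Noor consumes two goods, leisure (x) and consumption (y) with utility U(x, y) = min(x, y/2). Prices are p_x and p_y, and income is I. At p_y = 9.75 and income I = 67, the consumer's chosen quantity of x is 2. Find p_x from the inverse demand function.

With perfect complements, no substitution: consume in ratio x:y = 1:2.
Budget: p_x·x + p_y·2·x = I, so (p_x + 2·p_y)·x = I.
Demand: x*(p_x,p_y,I) = I/(p_x + 2·p_y), y* = 2·I/(p_x + 2·p_y).
Set x* = 2 in the demand function and solve for p_x: p_x = 14.

p_x = 14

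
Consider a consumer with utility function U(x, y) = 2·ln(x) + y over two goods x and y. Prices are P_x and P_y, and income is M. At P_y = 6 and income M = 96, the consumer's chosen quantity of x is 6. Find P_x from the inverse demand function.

Set MRS = P_x/P_y: (2/x)/1 = P_x/P_y.
So x*(P_x,P_y) = 2·P_y/P_x, independent of income; and y* = (M − 2·P_y)/P_y.
Set x* = 6 in the demand function and solve for P_x: P_x = 2.

P_x = 2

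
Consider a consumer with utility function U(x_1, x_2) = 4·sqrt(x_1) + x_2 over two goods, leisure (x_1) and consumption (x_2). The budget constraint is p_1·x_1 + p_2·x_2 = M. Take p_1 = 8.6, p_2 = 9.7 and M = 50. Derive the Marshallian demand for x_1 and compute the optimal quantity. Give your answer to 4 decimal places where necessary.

Utility is quasi-linear in x_2; the FOC for x_1 is 2/√x_1 = p_1/p_2.
Solve: √x_1 = 2·p_2/p_1, so x_1*(p_1,p_2) = (2·p_2/p_1)², and x_2* = (M − p_1·x_1*)/p_2.
Plugging in: x_1* = (2·9.7/8.6)² = 5.0887.

x_1* = 5.0887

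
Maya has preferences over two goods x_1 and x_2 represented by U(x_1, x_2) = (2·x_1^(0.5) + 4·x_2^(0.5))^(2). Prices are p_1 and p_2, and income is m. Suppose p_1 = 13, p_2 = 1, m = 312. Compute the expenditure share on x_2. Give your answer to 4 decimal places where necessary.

MRS = MU_x_1/MU_x_2 = (1/2)·(x_2/x_1)^(0.5). Set equal to p_1/p_2.
Solve for the ratio: x_2/x_1 = [2·p_1/p_2]^(2).
With the ratio pinned down, the budget gives x_1* = m/(p_1 + p_2·(x_2/x_1)) and x_2* = (x_2/x_1)·x_1*.
Numerically x_2/x_1 = 676, so x_1* = 312/(13 + 1·676) = 0.4528 and x_2* = 676·0.4528 = 306.1132.
Expenditure on x_2: 1·306.1132 = 306.1132; share = 0.9811.

share on x_2 = 0.9811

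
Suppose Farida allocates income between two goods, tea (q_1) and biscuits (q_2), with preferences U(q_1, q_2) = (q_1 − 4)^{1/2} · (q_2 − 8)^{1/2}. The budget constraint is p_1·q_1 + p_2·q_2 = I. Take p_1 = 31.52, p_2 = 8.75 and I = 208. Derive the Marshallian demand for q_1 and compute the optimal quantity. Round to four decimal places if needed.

MRS = (q_2−8)/(q_1−4). Tangency with p_1/p_2 gives q_2−8 = (p_1/p_2)·(q_1−4).
Substituting into the budget: q_1* = 4 + 0.5·(I − 4·p_1 − 8·p_2)/p_1, and q_2* = 8 + 0.5·(…)/p_2.
Discretionary income = 208 − 4·31.52 − 8·8.75 = 11.92; q_1* = 4 + 0.5·11.92/31.52 = 4.1891.

q_1* = 4.1891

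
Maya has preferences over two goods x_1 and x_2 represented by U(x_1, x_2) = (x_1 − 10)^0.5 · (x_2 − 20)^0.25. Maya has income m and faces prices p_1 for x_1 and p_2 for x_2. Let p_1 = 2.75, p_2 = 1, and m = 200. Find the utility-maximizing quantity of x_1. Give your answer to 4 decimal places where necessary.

Discretionary income = 200 − 10·2.75 − 20·1 = 152.5; x_1* = 10 + 2/3·152.5/2.75 = 46.9697.

x_1* = 46.9697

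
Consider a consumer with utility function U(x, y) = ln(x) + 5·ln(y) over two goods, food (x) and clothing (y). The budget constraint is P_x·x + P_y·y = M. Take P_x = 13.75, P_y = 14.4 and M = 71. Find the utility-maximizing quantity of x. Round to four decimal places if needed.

x* = 0.8606

MU_x/MU_y = (y)/(5·x); tangency sets this equal to P_x/P_y.
Rearranging, P_y·y = 5·P_x·x. Substituting into the budget gives P_x·x·(1 + 5) = M.
Demand: x*(P_x,P_y,M) = 1/6·M/P_x and y* = 5/6·M/P_y.
At P_x=13.75, P_y=14.4, M=71: x* = 1/6·71/13.75 = 0.8606.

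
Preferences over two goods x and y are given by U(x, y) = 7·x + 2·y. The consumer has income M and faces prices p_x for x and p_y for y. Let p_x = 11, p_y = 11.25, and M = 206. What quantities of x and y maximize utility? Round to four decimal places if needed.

x gives more utility per dollar, so spend all income on x: x* = M/p_x, y* = 0.
Numerically: x* = 18.7273, y* = 0.

x* = 18.7273, y* = 0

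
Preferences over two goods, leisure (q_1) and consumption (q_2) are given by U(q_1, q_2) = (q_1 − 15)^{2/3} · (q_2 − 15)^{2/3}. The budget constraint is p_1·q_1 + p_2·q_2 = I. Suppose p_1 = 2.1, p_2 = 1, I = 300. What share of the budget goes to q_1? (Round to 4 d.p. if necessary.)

This is Cobb-Douglas in (q_1−15, q_2−15): tangency gives 2/3·p_2·(q_2−15) = 2/3·p_1·(q_1−15).
Substituting into the budget: q_1* = 15 + 0.5·(I − 15·p_1 − 15·p_2)/p_1, and q_2* = 15 + 0.5·(…)/p_2.
Discretionary income = 300 − 15·2.1 − 15·1 = 253.5; q_1* = 15 + 0.5·253.5/2.1 = 75.3571; q_2* = 15 + 0.5·253.5/1 = 141.75.
Expenditure on q_1: 2.1·75.3571 = 158.25; share = 0.5275.

share on q_1 = 0.5275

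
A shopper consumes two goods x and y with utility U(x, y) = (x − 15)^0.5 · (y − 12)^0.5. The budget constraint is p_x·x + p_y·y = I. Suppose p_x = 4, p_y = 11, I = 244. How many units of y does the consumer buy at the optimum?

y* = 14.3636

Let x' = x−15, y' = y−12. MRS = y'/x' = p_x/p_y.
Substituting into the budget: x* = 15 + 0.5·(I − 15·p_x − 12·p_y)/p_x, and y* = 12 + 0.5·(…)/p_y.
Discretionary income = 244 − 15·4 − 12·11 = 52; y* = 12 + 0.5·52/11 = 14.3636.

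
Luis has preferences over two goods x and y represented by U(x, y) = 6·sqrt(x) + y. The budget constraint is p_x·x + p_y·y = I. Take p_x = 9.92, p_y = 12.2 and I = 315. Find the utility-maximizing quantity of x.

MU_x = 3/√x, MU_y = 1. Tangency: 3/√x = p_x/p_y.
Thus x* = (3·p_y/p_x)² — independent of I — with the rest of income spent on y.
Plugging in: x* = (3·12.2/9.92)² = 13.6125.

x* = 13.6125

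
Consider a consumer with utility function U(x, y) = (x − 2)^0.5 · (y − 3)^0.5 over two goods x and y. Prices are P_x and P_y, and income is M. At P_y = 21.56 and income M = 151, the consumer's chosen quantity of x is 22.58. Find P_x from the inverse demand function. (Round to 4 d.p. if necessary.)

This is Cobb-Douglas in (x−2, y−3): tangency gives 0.5·P_y·(y−3) = 0.5·P_x·(x−2).
Substituting into the budget: x* = 2 + 0.5·(M − 2·P_x − 3·P_y)/P_x, and y* = 3 + 0.5·(…)/P_y.
Set x* = 22.58 in the demand function and solve for P_x: P_x = 2.

P_x = 2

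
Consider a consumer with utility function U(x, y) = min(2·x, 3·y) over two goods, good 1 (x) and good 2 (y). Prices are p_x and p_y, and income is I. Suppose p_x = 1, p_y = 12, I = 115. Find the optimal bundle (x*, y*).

Demand: x*(p_x,p_y,I) = 3·I/(3·p_x + 2·p_y), y* = 2·I/(3·p_x + 2·p_y).
Here 3·1 + 2·12 = 27, giving x* = 12.7778 and y* = 8.5185.

x* = 12.7778, y* = 8.5185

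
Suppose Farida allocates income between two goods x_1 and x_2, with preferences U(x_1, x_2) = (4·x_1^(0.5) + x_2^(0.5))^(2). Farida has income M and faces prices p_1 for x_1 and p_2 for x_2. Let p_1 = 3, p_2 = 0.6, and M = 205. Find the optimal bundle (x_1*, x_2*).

From the CES first-order condition, 4·(x_2/x_1)^(0.5) = p_1/p_2.
Solve for the ratio: x_2/x_1 = [(1/4)·p_1/p_2]^(2).
Substitute x_2 = (x_2/x_1)·x_1 into the budget: x_1* = M/(p_1 + p_2·(x_2/x_1)).
Numerically x_2/x_1 = 1.5625, so x_1* = 205/(3 + 0.6·1.5625) = 52.0635 and x_2* = 1.5625·52.0635 = 81.3492.

x_1* = 52.0635, x_2* = 81.3492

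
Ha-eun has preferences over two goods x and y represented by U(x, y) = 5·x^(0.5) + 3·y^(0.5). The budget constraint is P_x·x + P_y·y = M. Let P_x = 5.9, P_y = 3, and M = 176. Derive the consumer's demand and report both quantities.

From the CES first-order condition, (5/3)·(y/x)^(0.5) = P_x/P_y.
Solve for the ratio: y/x = [(3/5)·P_x/P_y]^(2).
Substitute y = (y/x)·x into the budget: x* = M/(P_x + P_y·(y/x)).
Numerically y/x = 1.3924, so x* = 176/(5.9 + 3·1.3924) = 17.4652 and y* = 1.3924·17.4652 = 24.3185.

x* = 17.4652, y* = 24.3185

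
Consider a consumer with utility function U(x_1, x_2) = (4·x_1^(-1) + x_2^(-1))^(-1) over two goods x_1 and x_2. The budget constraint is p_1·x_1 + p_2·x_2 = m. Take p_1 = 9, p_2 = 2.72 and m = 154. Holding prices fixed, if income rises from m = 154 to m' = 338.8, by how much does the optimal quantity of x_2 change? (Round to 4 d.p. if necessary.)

MU_x_1 ∝ 4·x_1^(-2), MU_x_2 ∝ x_2^(-2), so MRS = 4·(x_2/x_1)^(2) = p_1/p_2.
Hence x_2/x_1 = ((1/4)·p_1/p_2)^(1/(2)), i.e. raised to the 0.5 power.
Substitute x_2 = (x_2/x_1)·x_1 into the budget: x_1* = m/(p_1 + p_2·(x_2/x_1)).
Numerically x_2/x_1 = 0.909509, so x_1* = 154/(9 + 2.72·0.909509) = 13.4218 and x_2* = 0.909509·13.4218 = 12.2073.
At m' = 338.8: x_2* = 26.856. Change: 26.856 − 12.2073 = 14.6487.

Δx_2* = 14.6487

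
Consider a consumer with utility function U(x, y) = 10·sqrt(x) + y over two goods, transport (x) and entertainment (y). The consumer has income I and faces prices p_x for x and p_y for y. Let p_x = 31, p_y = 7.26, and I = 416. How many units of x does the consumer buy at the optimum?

x* = 1.3712

Plugging in: x* = (5·7.26/31)² = 1.3712.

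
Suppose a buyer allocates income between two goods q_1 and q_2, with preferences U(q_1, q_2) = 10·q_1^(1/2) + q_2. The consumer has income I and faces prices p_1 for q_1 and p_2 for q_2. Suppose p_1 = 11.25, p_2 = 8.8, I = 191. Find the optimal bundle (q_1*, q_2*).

q_1* = 15.2968, q_2* = 2.149

Solve: √q_1 = 5·p_2/p_1, so q_1*(p_1,p_2) = (5·p_2/p_1)², and q_2* = (I − p_1·q_1*)/p_2.
Plugging in: q_1* = (5·8.8/11.25)² = 15.2968, q_2* = 2.149.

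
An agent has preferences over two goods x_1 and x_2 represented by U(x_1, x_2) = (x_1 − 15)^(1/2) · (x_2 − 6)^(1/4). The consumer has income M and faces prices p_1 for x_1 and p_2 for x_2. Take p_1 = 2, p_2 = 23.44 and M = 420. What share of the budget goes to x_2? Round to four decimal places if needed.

share on x_2 = 0.5328

This is Cobb-Douglas in (x_1−15, x_2−6): tangency gives 0.5·p_2·(x_2−6) = 0.25·p_1·(x_1−15).
Substituting into the budget: x_1* = 15 + 2/3·(M − 15·p_1 − 6·p_2)/p_1, and x_2* = 6 + 1/3·(…)/p_2.
Discretionary income = 420 − 15·2 − 6·23.44 = 249.36; x_1* = 15 + 2/3·249.36/2 = 98.12; x_2* = 6 + 1/3·249.36/23.44 = 9.5461.
Expenditure on x_2: 23.44·9.5461 = 223.76; share = 0.5328.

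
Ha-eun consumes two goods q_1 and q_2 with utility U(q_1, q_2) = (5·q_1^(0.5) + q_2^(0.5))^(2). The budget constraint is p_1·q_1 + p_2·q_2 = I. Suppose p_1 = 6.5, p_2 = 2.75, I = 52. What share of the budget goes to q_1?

From the CES first-order condition, 5·(q_2/q_1)^(0.5) = p_1/p_2.
Hence q_2/q_1 = ((1/5)·p_1/p_2)^(1/(0.5)), i.e. raised to the 2 power.
With the ratio pinned down, the budget gives q_1* = I/(p_1 + p_2·(q_2/q_1)) and q_2* = (q_2/q_1)·q_1*.
Numerically q_2/q_1 = 0.223471, so q_1* = 52/(6.5 + 2.75·0.223471) = 7.309 and q_2* = 0.223471·7.309 = 1.6333.
Expenditure on q_1: 6.5·7.309 = 47.5083; share = 0.9136.

share on q_1 = 0.9136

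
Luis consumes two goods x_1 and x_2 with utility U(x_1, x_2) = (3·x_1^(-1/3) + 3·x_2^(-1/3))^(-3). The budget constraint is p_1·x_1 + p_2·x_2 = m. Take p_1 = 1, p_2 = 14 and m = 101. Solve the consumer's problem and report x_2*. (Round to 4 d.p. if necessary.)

From the CES first-order condition, (x_2/x_1)^(4/3) = p_1/p_2.
Hence x_2/x_1 = (p_1/p_2)^(1/(4/3)), i.e. raised to the 0.75 power.
Substitute x_2 = (x_2/x_1)·x_1 into the budget: x_1* = m/(p_1 + p_2·(x_2/x_1)).
Numerically x_2/x_1 = 0.138167, so x_1* = 101/(1 + 14·0.138167) = 34.42 and x_2* = 0.138167·34.42 = 4.7557.

x_2* = 4.7557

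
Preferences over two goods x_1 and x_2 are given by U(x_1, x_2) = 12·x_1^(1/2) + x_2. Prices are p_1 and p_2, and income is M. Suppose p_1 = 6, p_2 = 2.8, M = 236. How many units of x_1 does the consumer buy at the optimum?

x_1* = 7.84

MU_x_1 = 6/√x_1, MU_x_2 = 1. Tangency: 6/√x_1 = p_1/p_2.
Solve: √x_1 = 6·p_2/p_1, so x_1*(p_1,p_2) = (6·p_2/p_1)², and x_2* = (M − p_1·x_1*)/p_2.
Plugging in: x_1* = (6·2.8/6)² = 7.84.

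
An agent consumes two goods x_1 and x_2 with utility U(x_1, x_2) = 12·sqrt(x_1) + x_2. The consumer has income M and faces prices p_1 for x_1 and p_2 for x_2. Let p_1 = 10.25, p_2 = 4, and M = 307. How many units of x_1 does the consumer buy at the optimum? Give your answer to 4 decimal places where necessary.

x_1* = 5.4825

Solve: √x_1 = 6·p_2/p_1, so x_1*(p_1,p_2) = (6·p_2/p_1)², and x_2* = (M − p_1·x_1*)/p_2.
Plugging in: x_1* = (6·4/10.25)² = 5.4825.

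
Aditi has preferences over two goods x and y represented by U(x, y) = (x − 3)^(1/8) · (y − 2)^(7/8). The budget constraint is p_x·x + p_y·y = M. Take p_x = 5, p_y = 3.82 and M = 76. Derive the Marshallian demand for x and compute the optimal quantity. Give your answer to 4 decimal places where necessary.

x* = 4.334

Let x' = x−3, y' = y−2. MRS = (1/7)·y'/x' = p_x/p_y.
Substituting into the budget: x* = 3 + 0.125·(M − 3·p_x − 2·p_y)/p_x, and y* = 2 + 0.875·(…)/p_y.
Discretionary income = 76 − 3·5 − 2·3.82 = 53.36; x* = 3 + 0.125·53.36/5 = 4.334.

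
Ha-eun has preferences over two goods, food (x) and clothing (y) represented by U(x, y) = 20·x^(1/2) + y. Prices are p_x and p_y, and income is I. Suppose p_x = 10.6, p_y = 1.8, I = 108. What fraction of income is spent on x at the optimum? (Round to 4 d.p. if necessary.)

share on x = 0.283

MU_x = 10/√x, MU_y = 1. Tangency: 10/√x = p_x/p_y.
Thus x* = (10·p_y/p_x)² — independent of I — with the rest of income spent on y.
Plugging in: x* = (10·1.8/10.6)² = 2.8836, y* = 43.0189.
Expenditure on x: 10.6·2.8836 = 30.566; share = 0.283.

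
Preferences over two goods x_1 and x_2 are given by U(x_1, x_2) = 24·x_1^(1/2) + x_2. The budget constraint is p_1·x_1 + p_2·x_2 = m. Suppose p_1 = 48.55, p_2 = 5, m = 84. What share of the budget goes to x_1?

share on x_1 = 0.8827

Thus x_1* = (12·p_2/p_1)² — independent of m — with the rest of income spent on x_2.
Plugging in: x_1* = (12·5/48.55)² = 1.5273, x_2* = 1.9699.
Expenditure on x_1: 48.55·1.5273 = 74.1504; share = 0.8827.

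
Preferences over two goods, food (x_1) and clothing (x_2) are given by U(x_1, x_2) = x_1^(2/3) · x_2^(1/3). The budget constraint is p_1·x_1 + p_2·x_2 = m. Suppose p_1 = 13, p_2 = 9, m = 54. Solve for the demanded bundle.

Demand: x_1*(p_1,p_2,m) = 2/3·m/p_1 and x_2* = 1/3·m/p_2.
At p_1=13, p_2=9, m=54: x_1* = 2/3·54/13 = 2.7692, x_2* = 2.

x_1* = 2.7692, x_2* = 2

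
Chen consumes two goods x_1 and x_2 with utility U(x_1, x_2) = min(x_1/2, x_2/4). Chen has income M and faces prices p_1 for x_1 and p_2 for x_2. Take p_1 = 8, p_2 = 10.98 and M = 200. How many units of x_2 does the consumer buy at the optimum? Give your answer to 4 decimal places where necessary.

x_2* = 13.3511

Demand: x_1*(p_1,p_2,M) = 2·M/(2·p_1 + 4·p_2), x_2* = 4·M/(2·p_1 + 4·p_2).
Here 2·8 + 4·10.98 = 59.92, giving x_2* = 13.3511.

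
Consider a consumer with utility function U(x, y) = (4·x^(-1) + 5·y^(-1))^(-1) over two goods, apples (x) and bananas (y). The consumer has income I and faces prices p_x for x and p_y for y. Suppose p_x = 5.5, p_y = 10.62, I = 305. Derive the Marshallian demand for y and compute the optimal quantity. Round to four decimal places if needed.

MRS = MU_x/MU_y = (4/5)·(y/x)^(2). Set equal to p_x/p_y.
Hence y/x = ((5/4)·p_x/p_y)^(1/(2)), i.e. raised to the 0.5 power.
Substitute y = (y/x)·x into the budget: x* = I/(p_x + p_y·(y/x)).
Numerically y/x = 0.804589, so x* = 305/(5.5 + 10.62·0.804589) = 21.7163 and y* = 0.804589·21.7163 = 17.4727.

y* = 17.4727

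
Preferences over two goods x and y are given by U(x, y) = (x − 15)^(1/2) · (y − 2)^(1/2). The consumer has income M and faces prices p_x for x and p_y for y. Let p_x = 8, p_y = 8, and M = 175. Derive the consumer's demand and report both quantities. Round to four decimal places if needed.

Let x' = x−15, y' = y−2. MRS = y'/x' = p_x/p_y.
After buying the subsistence bundle (15, 2), a share 0.5 of the remaining income goes to x: x* = 15 + 0.5·(M − 15p_x − 2p_y)/p_x.
Discretionary income = 175 − 15·8 − 2·8 = 39; x* = 15 + 0.5·39/8 = 17.4375; y* = 2 + 0.5·39/8 = 4.4375.

x* = 17.4375, y* = 4.4375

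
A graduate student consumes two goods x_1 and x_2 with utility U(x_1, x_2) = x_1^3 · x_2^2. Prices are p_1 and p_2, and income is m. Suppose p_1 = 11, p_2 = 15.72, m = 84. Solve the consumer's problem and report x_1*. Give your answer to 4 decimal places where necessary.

The MRS is (3/2)·x_2/x_1. Set MRS = p_1/p_2.
So 3·p_2·x_2 = 2·p_1·x_1; combined with the budget, a share 0.6 of income goes to x_1.
Demand: x_1*(p_1,p_2,m) = 0.6·m/p_1 and x_2* = 0.4·m/p_2.
At p_1=11, p_2=15.72, m=84: x_1* = 0.6·84/11 = 4.5818.

x_1* = 4.5818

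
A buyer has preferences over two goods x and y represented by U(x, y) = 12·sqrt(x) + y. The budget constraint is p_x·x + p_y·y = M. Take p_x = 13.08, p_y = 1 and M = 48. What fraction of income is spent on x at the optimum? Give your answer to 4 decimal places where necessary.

share on x = 0.0573

Thus x* = (6·p_y/p_x)² — independent of M — with the rest of income spent on y.
Plugging in: x* = (6·1/13.08)² = 0.2104, y* = 45.2477.
Expenditure on x: 13.08·0.2104 = 2.7523; share = 0.0573.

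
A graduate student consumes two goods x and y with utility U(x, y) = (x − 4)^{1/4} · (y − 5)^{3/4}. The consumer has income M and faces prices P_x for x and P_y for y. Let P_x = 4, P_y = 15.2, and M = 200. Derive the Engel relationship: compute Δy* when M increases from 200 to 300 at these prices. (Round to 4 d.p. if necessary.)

Δy* = 4.9342

Let x' = x−4, y' = y−5. MRS = (1/3)·y'/x' = P_x/P_y.
After buying the subsistence bundle (4, 5), a share 0.25 of the remaining income goes to x: x* = 4 + 0.25·(M − 4P_x − 5P_y)/P_x.
Discretionary income = 200 − 4·4 − 5·15.2 = 108; y* = 5 + 0.75·108/15.2 = 10.3289.
At M' = 300: y* = 15.2632. Change: 15.2632 − 10.3289 = 4.9342.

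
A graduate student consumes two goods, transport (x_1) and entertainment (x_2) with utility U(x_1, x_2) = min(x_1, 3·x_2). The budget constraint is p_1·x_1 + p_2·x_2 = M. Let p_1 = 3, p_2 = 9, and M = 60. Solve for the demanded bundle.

With perfect complements, no substitution: consume in ratio x_1:x_2 = 3:1.
Budget: p_1·x_1 + p_2·(1/3)·x_1 = M, so (3·p_1 + p_2)·x_1 = 3·M.
Demand: x_1*(p_1,p_2,M) = 3·M/(3·p_1 + p_2), x_2* = M/(3·p_1 + p_2).
Here 3·3 + 9 = 18, giving x_1* = 10 and x_2* = 3.3333.

x_1* = 10, x_2* = 3.3333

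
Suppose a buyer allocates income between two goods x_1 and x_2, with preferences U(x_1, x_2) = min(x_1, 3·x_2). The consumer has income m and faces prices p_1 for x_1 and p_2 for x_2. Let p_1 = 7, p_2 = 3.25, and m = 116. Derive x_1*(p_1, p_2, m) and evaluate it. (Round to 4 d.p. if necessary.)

x_1* = 14.3505

Leontief preferences: the optimum is at the kink where x_1/3 = x_2/1, i.e. x_2 = (1/3)·x_1.
Budget: p_1·x_1 + p_2·(1/3)·x_1 = m, so (3·p_1 + p_2)·x_1 = 3·m.
Demand: x_1*(p_1,p_2,m) = 3·m/(3·p_1 + p_2), x_2* = m/(3·p_1 + p_2).
Here 3·7 + 3.25 = 24.25, giving x_1* = 14.3505.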